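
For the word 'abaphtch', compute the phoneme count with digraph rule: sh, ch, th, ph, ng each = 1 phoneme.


Parsing 'abaphtch' greedily, digraphs first:
  'a' -> vowel phoneme (phonemes so far: 1)
  'b' -> consonant phoneme (phonemes so far: 2)
  'a' -> vowel phoneme (phonemes so far: 3)
  'ph' -> digraph (1 consonant phoneme) (phonemes so far: 4)
  't' -> consonant phoneme (phonemes so far: 5)
  'ch' -> digraph (1 consonant phoneme) (phonemes so far: 6)
Total phonemes: 6

6


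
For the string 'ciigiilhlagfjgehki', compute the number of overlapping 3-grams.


String 'ciigiilhlagfjgehki' has length L = 18.
Number of overlapping n-grams = L - n + 1
Substituting: 18 - 3 + 1 = 16

16


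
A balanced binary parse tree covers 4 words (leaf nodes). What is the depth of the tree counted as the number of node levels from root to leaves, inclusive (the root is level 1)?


In a balanced binary tree with n leaves the deepest leaf is ceil(log2(n)) edges below the root,
so counting node levels inclusive of root and leaves gives ceil(log2(n)) + 1 levels.
log2(4) = 2.0000
ceil(2.0000) = 2
levels = 2 + 1 = 3

3


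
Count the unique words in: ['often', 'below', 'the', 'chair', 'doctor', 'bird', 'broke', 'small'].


Listing all tokens and tracking unique types:
  Token 1: 'often' -> NEW (unique so far: 1)
  Token 2: 'below' -> NEW (unique so far: 2)
  Token 3: 'the' -> NEW (unique so far: 3)
  Token 4: 'chair' -> NEW (unique so far: 4)
  Token 5: 'doctor' -> NEW (unique so far: 5)
  Token 6: 'bird' -> NEW (unique so far: 6)
  Token 7: 'broke' -> NEW (unique so far: 7)
  Token 8: 'small' -> NEW (unique so far: 8)
Unique types: ('below', 'bird', 'broke', 'chair', 'doctor', 'often', 'small', 'the')
Vocabulary size: 8

8


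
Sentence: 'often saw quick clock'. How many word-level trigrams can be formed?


Word trigrams from [4] words:
  Trigram 1: (often saw quick)
  Trigram 2: (saw quick clock)
Total word trigrams: 4 - 2 = 2

2


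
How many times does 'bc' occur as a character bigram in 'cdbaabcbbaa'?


Scanning 'cdbaabcbbaa' for bigram 'bc':
  Position 0: 'cd' -> no
  Position 1: 'db' -> no
  Position 2: 'ba' -> no
  Position 3: 'aa' -> no
  Position 4: 'ab' -> no
  Position 5: 'bc' -> MATCH
  Position 6: 'cb' -> no
  Position 7: 'bb' -> no
  Position 8: 'ba' -> no
  Position 9: 'aa' -> no
Total matches: 1

1


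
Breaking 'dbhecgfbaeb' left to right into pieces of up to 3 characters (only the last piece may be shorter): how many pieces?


'dbhecgfbaeb' has 11 characters.
Chunking with max size 3:
  Chunk 1: 'dbh' (positions 0-2)
  Chunk 2: 'ecg' (positions 3-5)
  Chunk 3: 'fba' (positions 6-8)
  Chunk 4: 'eb' (positions 9-10)
Total chunks: ceil(11 / 3) = 4

4


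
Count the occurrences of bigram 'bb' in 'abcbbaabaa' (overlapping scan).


Scanning 'abcbbaabaa' for bigram 'bb':
  Position 0: 'ab' -> no
  Position 1: 'bc' -> no
  Position 2: 'cb' -> no
  Position 3: 'bb' -> MATCH
  Position 4: 'ba' -> no
  Position 5: 'aa' -> no
  Position 6: 'ab' -> no
  Position 7: 'ba' -> no
  Position 8: 'aa' -> no
Total matches: 1

1


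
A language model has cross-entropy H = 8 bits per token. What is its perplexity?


Perplexity formula: PP = 2^H
H = 8
PP = 2^8
Steps: 2^1 = 2, 2^2 = 4, 2^3 = 8, 2^4 = 16, 2^5 = 32, 2^6 = 64, 2^7 = 128, 2^8 = 256
PP = 256

256


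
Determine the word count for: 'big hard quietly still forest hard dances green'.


Counting words by splitting on spaces:
  Word 1: 'big'
  Word 2: 'hard'
  Word 3: 'quietly'
  Word 4: 'still'
  Word 5: 'forest'
  Word 6: 'hard'
  Word 7: 'dances'
  Word 8: 'green'
Total words: 8

8


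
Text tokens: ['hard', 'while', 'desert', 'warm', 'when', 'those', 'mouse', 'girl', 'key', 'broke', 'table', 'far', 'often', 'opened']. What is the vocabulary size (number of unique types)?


Listing all tokens and tracking unique types:
  Token 1: 'hard' -> NEW (unique so far: 1)
  Token 2: 'while' -> NEW (unique so far: 2)
  Token 3: 'desert' -> NEW (unique so far: 3)
  Token 4: 'warm' -> NEW (unique so far: 4)
  Token 5: 'when' -> NEW (unique so far: 5)
  Token 6: 'those' -> NEW (unique so far: 6)
  Token 7: 'mouse' -> NEW (unique so far: 7)
  Token 8: 'girl' -> NEW (unique so far: 8)
  Token 9: 'key' -> NEW (unique so far: 9)
  Token 10: 'broke' -> NEW (unique so far: 10)
  Token 11: 'table' -> NEW (unique so far: 11)
  Token 12: 'far' -> NEW (unique so far: 12)
  Token 13: 'often' -> NEW (unique so far: 13)
  Token 14: 'opened' -> NEW (unique so far: 14)
Unique types: ('broke', 'desert', 'far', 'girl', 'hard', 'key', 'mouse', 'often', 'opened', 'table', 'those', 'warm', 'when', 'while')
Vocabulary size: 14

14


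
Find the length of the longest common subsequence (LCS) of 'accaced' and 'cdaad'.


DP table for LCS of 'accaced' and 'cdaad':
       c  d  a  a  d
    0  0  0  0  0  0
  a 0  0  0  1  1  1
  c 0  1  1  1  1  1
  c 0  1  1  1  1  1
  a 0  1  1  2  2  2
  c 0  1  1  2  2  2
  e 0  1  1  2  2  2
  d 0  1  2  2  2  3
LCS: 'aad'
LCS length = 3

3


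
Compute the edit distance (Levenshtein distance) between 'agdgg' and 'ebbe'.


Building DP table for s1='agdgg' (len 5) and s2='ebbe' (len 4):
       e  b  b  e
    0  1  2  3  4
  a 1  1  2  3  4
  g 2  2  2  3  4
  d 3  3  3  3  4
  g 4  4  4  4  4
  g 5  5  5  5  5
Edit distance = dp[5][4] = 5

5


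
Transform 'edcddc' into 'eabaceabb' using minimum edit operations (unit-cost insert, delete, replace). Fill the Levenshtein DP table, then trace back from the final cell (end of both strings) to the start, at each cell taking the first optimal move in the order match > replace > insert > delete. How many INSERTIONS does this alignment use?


Edit distance = 7. Backtracking from cell (6, 9) with preference match > replace > insert > delete,
then listing the resulting alignment 'edcddc' -> 'eabaceabb' left to right:
  Step 1: keep 'e'
  Step 2: insert 'a' [insertion #1]
  Step 3: insert 'b' [insertion #2]
  Step 4: replace d->a
  Step 5: keep 'c'
  Step 6: insert 'e' [insertion #3]
  Step 7: replace d->a
  Step 8: replace d->b
  Step 9: replace c->b
Total insertions: 3

3


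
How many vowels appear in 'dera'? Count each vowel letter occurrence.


Scanning each character of 'dera':
  Position 1: 'd' -> consonant (running count: 0)
  Position 2: 'e' -> vowel (running count: 1)
  Position 3: 'r' -> consonant (running count: 1)
  Position 4: 'a' -> vowel (running count: 2)
Total vowels: 2

2


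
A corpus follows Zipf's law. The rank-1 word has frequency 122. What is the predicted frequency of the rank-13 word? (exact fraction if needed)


Zipf's law: freq(rank) = f1 / rank
f1 = 122, rank = 13
freq = 122 / 13
GCD(122, 13) = 1
Simplified: 122/13

122/13


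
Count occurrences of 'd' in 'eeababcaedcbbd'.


Scanning 'eeababcaedcbbd' for 'd':
  Position 9: 'd' -> MATCH (count: 1)
  Position 13: 'd' -> MATCH (count: 2)
Total occurrences of 'd': 2

2


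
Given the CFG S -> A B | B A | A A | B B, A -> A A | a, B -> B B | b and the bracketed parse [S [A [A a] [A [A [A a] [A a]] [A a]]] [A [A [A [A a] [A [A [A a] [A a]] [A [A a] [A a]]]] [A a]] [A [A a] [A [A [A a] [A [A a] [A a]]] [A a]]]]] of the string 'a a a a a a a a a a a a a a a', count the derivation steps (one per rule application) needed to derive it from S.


Every bracketed nonterminal node [X ...] in the tree is produced by exactly one rule application.
Reading the tree off as a leftmost derivation:
  Step 1: S  =>  A A   (applied S -> A A)
  Step 2: A A  =>  A A A   (applied A -> A A)
  Step 3: A A A  =>  a A A   (applied A -> a)
  Step 4: a A A  =>  a A A A   (applied A -> A A)
  Step 5: a A A A  =>  a A A A A   (applied A -> A A)
  Step 6: a A A A A  =>  a a A A A   (applied A -> a)
  Step 7: a a A A A  =>  a a a A A   (applied A -> a)
  Step 8: a a a A A  =>  a a a a A   (applied A -> a)
  Step 9: a a a a A  =>  a a a a A A   (applied A -> A A)
  Step 10: a a a a A A  =>  a a a a A A A   (applied A -> A A)
  Step 11: a a a a A A A  =>  a a a a A A A A   (applied A -> A A)
  Step 12: a a a a A A A A  =>  a a a a a A A A   (applied A -> a)
  Step 13: a a a a a A A A  =>  a a a a a A A A A   (applied A -> A A)
  Step 14: a a a a a A A A A  =>  a a a a a A A A A A   (applied A -> A A)
  Step 15: a a a a a A A A A A  =>  a a a a a a A A A A   (applied A -> a)
  Step 16: a a a a a a A A A A  =>  a a a a a a a A A A   (applied A -> a)
  Step 17: a a a a a a a A A A  =>  a a a a a a a A A A A   (applied A -> A A)
  Step 18: a a a a a a a A A A A  =>  a a a a a a a a A A A   (applied A -> a)
  Step 19: a a a a a a a a A A A  =>  a a a a a a a a a A A   (applied A -> a)
  Step 20: a a a a a a a a a A A  =>  a a a a a a a a a a A   (applied A -> a)
  Step 21: a a a a a a a a a a A  =>  a a a a a a a a a a A A   (applied A -> A A)
  Step 22: a a a a a a a a a a A A  =>  a a a a a a a a a a a A   (applied A -> a)
  Step 23: a a a a a a a a a a a A  =>  a a a a a a a a a a a A A   (applied A -> A A)
  Step 24: a a a a a a a a a a a A A  =>  a a a a a a a a a a a A A A   (applied A -> A A)
  Step 25: a a a a a a a a a a a A A A  =>  a a a a a a a a a a a a A A   (applied A -> a)
  Step 26: a a a a a a a a a a a a A A  =>  a a a a a a a a a a a a A A A   (applied A -> A A)
  Step 27: a a a a a a a a a a a a A A A  =>  a a a a a a a a a a a a a A A   (applied A -> a)
  Step 28: a a a a a a a a a a a a a A A  =>  a a a a a a a a a a a a a a A   (applied A -> a)
  Step 29: a a a a a a a a a a a a a a A  =>  a a a a a a a a a a a a a a a   (applied A -> a)
Final yield: a a a a a a a a a a a a a a a
Total rewrite steps: 29

29


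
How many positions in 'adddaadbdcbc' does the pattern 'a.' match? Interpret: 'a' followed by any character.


Pattern: a. means 'a' followed by any character.
Scanning 'adddaadbdcbc' position-by-position:
  Pos 0: window 'ad' -> MATCH
  Pos 1: window 'dd' -> no
  Pos 2: window 'dd' -> no
  Pos 3: window 'da' -> no
  Pos 4: window 'aa' -> MATCH
  Pos 5: window 'ad' -> MATCH
  Pos 6: window 'db' -> no
  Pos 7: window 'bd' -> no
  Pos 8: window 'dc' -> no
  Pos 9: window 'cb' -> no
  Pos 10: window 'bc' -> no
  Pos 11: window 'c' -> no
Total matches: 3

3


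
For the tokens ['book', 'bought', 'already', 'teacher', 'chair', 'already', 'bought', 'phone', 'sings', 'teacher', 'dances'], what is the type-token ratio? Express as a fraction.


Tokens: 11
Unique types: ('already', 'book', 'bought', 'chair', 'dances', 'phone', 'sings', 'teacher') = 8
TTR = 8/11
Already in lowest terms.

8/11


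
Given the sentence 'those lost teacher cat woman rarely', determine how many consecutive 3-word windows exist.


Word trigrams from [6] words:
  Trigram 1: (those lost teacher)
  Trigram 2: (lost teacher cat)
  Trigram 3: (teacher cat woman)
  Trigram 4: (cat woman rarely)
Total word trigrams: 6 - 2 = 4

4


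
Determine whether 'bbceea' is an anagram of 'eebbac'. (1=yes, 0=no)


Sort characters of 'bbceea': 'abbcee'
Sort characters of 'eebbac': 'abbcee'
Sorted forms match -> they ARE anagrams
Result: 1

1


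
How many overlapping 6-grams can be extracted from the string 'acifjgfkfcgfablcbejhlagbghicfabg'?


String 'acifjgfkfcgfablcbejhlagbghicfabg' has length L = 32.
Number of overlapping n-grams = L - n + 1
Substituting: 32 - 6 + 1 = 27

27


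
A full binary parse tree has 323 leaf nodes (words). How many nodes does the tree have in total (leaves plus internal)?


Leaf nodes (terminals): 323
Internal nodes = n - 1 = 323 - 1 = 322
Total = leaves + internal = 323 + 322 = 645

645


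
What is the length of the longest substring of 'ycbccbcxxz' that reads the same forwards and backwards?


Scanning 'ycbccbcxxz' for palindromic substrings.
Substring at positions 1-6: 'cbccbc'.
Check: reverse('cbccbc') = 'cbccbc' -> palindrome confirmed.
Neighbouring characters ('y' / 'x') break symmetry, so it cannot extend further.
No longer palindromic substring exists; longest length = 6

6


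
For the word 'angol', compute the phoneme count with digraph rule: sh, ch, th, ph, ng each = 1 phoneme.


Parsing 'angol' greedily, digraphs first:
  'a' -> vowel phoneme (phonemes so far: 1)
  'ng' -> digraph (1 consonant phoneme) (phonemes so far: 2)
  'o' -> vowel phoneme (phonemes so far: 3)
  'l' -> consonant phoneme (phonemes so far: 4)
Total phonemes: 4

4


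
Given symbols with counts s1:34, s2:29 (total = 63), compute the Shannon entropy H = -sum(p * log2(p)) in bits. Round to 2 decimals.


Computing entropy H = -sum(p_i * log2(p_i)):
  s1: p = 34/63 = 0.5397, -p*log2(p) = 0.4802
  s2: p = 29/63 = 0.4603, -p*log2(p) = 0.5152
H = sum of terms = 0.9954
Rounded to 2 decimals: 1.00

1.00


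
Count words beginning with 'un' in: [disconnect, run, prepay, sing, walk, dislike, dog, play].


Checking each word for prefix 'un':
  'disconnect' -> no (count: 0)
  'run' -> no (count: 0)
  'prepay' -> no (count: 0)
  'sing' -> no (count: 0)
  'walk' -> no (count: 0)
  'dislike' -> no (count: 0)
  'dog' -> no (count: 0)
  'play' -> no (count: 0)
Total with prefix 'un': 0

0


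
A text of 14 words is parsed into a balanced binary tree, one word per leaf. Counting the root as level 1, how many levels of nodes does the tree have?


In a balanced binary tree with n leaves the deepest leaf is ceil(log2(n)) edges below the root,
so counting node levels inclusive of root and leaves gives ceil(log2(n)) + 1 levels.
log2(14) = 3.8074
ceil(3.8074) = 4
levels = 4 + 1 = 5

5


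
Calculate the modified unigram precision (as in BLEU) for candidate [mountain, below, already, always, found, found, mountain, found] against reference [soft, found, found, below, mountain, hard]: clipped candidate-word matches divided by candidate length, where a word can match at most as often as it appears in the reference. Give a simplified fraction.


Reference word counts: {'below': 1, 'found': 2, 'hard': 1, 'mountain': 1, 'soft': 1}
Checking each candidate word (with clipping):
  'mountain' -> in reference (ref count 1, used 1/1) -> match (matches: 1)
  'below' -> in reference (ref count 1, used 1/1) -> match (matches: 2)
  'already' -> not in reference -> no match (matches: 2)
  'always' -> not in reference -> no match (matches: 2)
  'found' -> in reference (ref count 2, used 1/2) -> match (matches: 3)
  'found' -> in reference (ref count 2, used 2/2) -> match (matches: 4)
  'mountain' -> ref count 1 already used up (1/1) -> clipped, no match (matches: 4)
  'found' -> ref count 2 already used up (2/2) -> clipped, no match (matches: 4)
Clipped matches: 4, Candidate length: 8
Precision = 4/8 = 1/2

1/2


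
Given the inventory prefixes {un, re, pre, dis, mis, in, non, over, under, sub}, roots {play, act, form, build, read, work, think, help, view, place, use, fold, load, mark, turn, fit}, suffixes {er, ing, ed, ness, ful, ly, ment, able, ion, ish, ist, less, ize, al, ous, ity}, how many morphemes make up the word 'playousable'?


Segmenting 'playousable' against the inventory:
  'play' -> root (morpheme 1)
  'ous' -> suffix (morpheme 2)
  'able' -> suffix (morpheme 3)
Total morphemes: 3

3


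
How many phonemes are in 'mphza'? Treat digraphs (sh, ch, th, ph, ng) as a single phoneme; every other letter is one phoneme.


Parsing 'mphza' greedily, digraphs first:
  'm' -> consonant phoneme (phonemes so far: 1)
  'ph' -> digraph (1 consonant phoneme) (phonemes so far: 2)
  'z' -> consonant phoneme (phonemes so far: 3)
  'a' -> vowel phoneme (phonemes so far: 4)
Total phonemes: 4

4


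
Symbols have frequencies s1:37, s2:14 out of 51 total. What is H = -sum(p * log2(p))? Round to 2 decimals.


Computing entropy H = -sum(p_i * log2(p_i)):
  s1: p = 37/51 = 0.7255, -p*log2(p) = 0.3359
  s2: p = 14/51 = 0.2745, -p*log2(p) = 0.5120
H = sum of terms = 0.8479
Rounded to 2 decimals: 0.85

0.85


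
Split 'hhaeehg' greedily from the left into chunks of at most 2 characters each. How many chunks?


'hhaeehg' has 7 characters.
Chunking with max size 2:
  Chunk 1: 'hh' (positions 0-1)
  Chunk 2: 'ae' (positions 2-3)
  Chunk 3: 'eh' (positions 4-5)
  Chunk 4: 'g' (positions 6-6)
Total chunks: ceil(7 / 2) = 4

4


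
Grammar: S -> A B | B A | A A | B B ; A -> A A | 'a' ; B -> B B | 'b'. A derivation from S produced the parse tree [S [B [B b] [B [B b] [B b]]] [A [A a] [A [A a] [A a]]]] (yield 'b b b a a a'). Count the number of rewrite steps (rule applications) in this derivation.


Every bracketed nonterminal node [X ...] in the tree is produced by exactly one rule application.
Reading the tree off as a leftmost derivation:
  Step 1: S  =>  B A   (applied S -> B A)
  Step 2: B A  =>  B B A   (applied B -> B B)
  Step 3: B B A  =>  b B A   (applied B -> b)
  Step 4: b B A  =>  b B B A   (applied B -> B B)
  Step 5: b B B A  =>  b b B A   (applied B -> b)
  Step 6: b b B A  =>  b b b A   (applied B -> b)
  Step 7: b b b A  =>  b b b A A   (applied A -> A A)
  Step 8: b b b A A  =>  b b b a A   (applied A -> a)
  Step 9: b b b a A  =>  b b b a A A   (applied A -> A A)
  Step 10: b b b a A A  =>  b b b a a A   (applied A -> a)
  Step 11: b b b a a A  =>  b b b a a a   (applied A -> a)
Final yield: b b b a a a
Total rewrite steps: 11

11


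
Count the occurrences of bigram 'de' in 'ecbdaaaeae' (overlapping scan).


Scanning 'ecbdaaaeae' for bigram 'de':
  Position 0: 'ec' -> no
  Position 1: 'cb' -> no
  Position 2: 'bd' -> no
  Position 3: 'da' -> no
  Position 4: 'aa' -> no
  Position 5: 'aa' -> no
  Position 6: 'ae' -> no
  Position 7: 'ea' -> no
  Position 8: 'ae' -> no
Total matches: 0

0


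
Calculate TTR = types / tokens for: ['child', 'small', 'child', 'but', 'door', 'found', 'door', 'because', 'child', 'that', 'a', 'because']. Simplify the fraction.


Tokens: 12
Unique types: ('a', 'because', 'but', 'child', 'door', 'found', 'small', 'that') = 8
TTR = 8/12
Simplify: divide both by 4 -> 2/3
TTR = 2/3

2/3


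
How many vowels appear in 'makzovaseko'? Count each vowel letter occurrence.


Scanning each character of 'makzovaseko':
  Position 1: 'm' -> consonant (running count: 0)
  Position 2: 'a' -> vowel (running count: 1)
  Position 3: 'k' -> consonant (running count: 1)
  Position 4: 'z' -> consonant (running count: 1)
  Position 5: 'o' -> vowel (running count: 2)
  Position 6: 'v' -> consonant (running count: 2)
  Position 7: 'a' -> vowel (running count: 3)
  Position 8: 's' -> consonant (running count: 3)
  Position 9: 'e' -> vowel (running count: 4)
  Position 10: 'k' -> consonant (running count: 4)
  Position 11: 'o' -> vowel (running count: 5)
Total vowels: 5

5


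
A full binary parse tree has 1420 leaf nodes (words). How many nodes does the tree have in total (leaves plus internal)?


Leaf nodes (terminals): 1420
Internal nodes = n - 1 = 1420 - 1 = 1419
Total = leaves + internal = 1420 + 1419 = 2839

2839


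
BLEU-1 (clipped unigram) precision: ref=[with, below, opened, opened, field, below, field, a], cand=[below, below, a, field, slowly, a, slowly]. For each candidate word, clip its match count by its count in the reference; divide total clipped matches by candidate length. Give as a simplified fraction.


Reference word counts: {'a': 1, 'below': 2, 'field': 2, 'opened': 2, 'with': 1}
Checking each candidate word (with clipping):
  'below' -> in reference (ref count 2, used 1/2) -> match (matches: 1)
  'below' -> in reference (ref count 2, used 2/2) -> match (matches: 2)
  'a' -> in reference (ref count 1, used 1/1) -> match (matches: 3)
  'field' -> in reference (ref count 2, used 1/2) -> match (matches: 4)
  'slowly' -> not in reference -> no match (matches: 4)
  'a' -> ref count 1 already used up (1/1) -> clipped, no match (matches: 4)
  'slowly' -> not in reference -> no match (matches: 4)
Clipped matches: 4, Candidate length: 7
Precision = 4/7

4/7


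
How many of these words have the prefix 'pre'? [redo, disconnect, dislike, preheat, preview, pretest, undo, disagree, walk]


Checking each word for prefix 'pre':
  'redo' -> no (count: 0)
  'disconnect' -> no (count: 0)
  'dislike' -> no (count: 0)
  'preheat' -> YES, starts with 'pre' (count: 1)
  'preview' -> YES, starts with 'pre' (count: 2)
  'pretest' -> YES, starts with 'pre' (count: 3)
  'undo' -> no (count: 3)
  'disagree' -> no (count: 3)
  'walk' -> no (count: 3)
Total with prefix 'pre': 3

3


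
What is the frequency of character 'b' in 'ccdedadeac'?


Scanning 'ccdedadeac' for 'b':
  No matches found.
Total occurrences of 'b': 0

0


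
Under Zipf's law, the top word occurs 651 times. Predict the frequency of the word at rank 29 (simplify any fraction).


Zipf's law: freq(rank) = f1 / rank
f1 = 651, rank = 29
freq = 651 / 29
GCD(651, 29) = 1
Simplified: 651/29

651/29


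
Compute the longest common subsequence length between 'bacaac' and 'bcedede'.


DP table for LCS of 'bacaac' and 'bcedede':
       b  c  e  d  e  d  e
    0  0  0  0  0  0  0  0
  b 0  1  1  1  1  1  1  1
  a 0  1  1  1  1  1  1  1
  c 0  1  2  2  2  2  2  2
  a 0  1  2  2  2  2  2  2
  a 0  1  2  2  2  2  2  2
  c 0  1  2  2  2  2  2  2
LCS: 'bc'
LCS length = 2

2


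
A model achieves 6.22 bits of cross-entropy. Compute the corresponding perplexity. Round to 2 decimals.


Perplexity formula: PP = 2^H
H = 6.22
PP = 2^6.22
Decompose: 2^6.22 = 2^6 * 2^0.22
2^6 = 64, 2^0.22 ~ 1.1647336
PP ~ 64 * 1.1647336 = 74.5429504
Rounded to 2 decimals: 74.54

74.54


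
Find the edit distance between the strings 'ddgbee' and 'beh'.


Building DP table for s1='ddgbee' (len 6) and s2='beh' (len 3):
       b  e  h
    0  1  2  3
  d 1  1  2  3
  d 2  2  2  3
  g 3  3  3  3
  b 4  3  4  4
  e 5  4  3  4
  e 6  5  4  4
Edit distance = dp[6][3] = 4

4


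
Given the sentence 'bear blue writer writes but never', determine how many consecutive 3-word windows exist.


Word trigrams from [6] words:
  Trigram 1: (bear blue writer)
  Trigram 2: (blue writer writes)
  Trigram 3: (writer writes but)
  Trigram 4: (writes but never)
Total word trigrams: 6 - 2 = 4

4


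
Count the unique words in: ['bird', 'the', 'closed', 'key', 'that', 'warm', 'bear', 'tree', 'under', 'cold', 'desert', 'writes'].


Listing all tokens and tracking unique types:
  Token 1: 'bird' -> NEW (unique so far: 1)
  Token 2: 'the' -> NEW (unique so far: 2)
  Token 3: 'closed' -> NEW (unique so far: 3)
  Token 4: 'key' -> NEW (unique so far: 4)
  Token 5: 'that' -> NEW (unique so far: 5)
  Token 6: 'warm' -> NEW (unique so far: 6)
  Token 7: 'bear' -> NEW (unique so far: 7)
  Token 8: 'tree' -> NEW (unique so far: 8)
  Token 9: 'under' -> NEW (unique so far: 9)
  Token 10: 'cold' -> NEW (unique so far: 10)
  Token 11: 'desert' -> NEW (unique so far: 11)
  Token 12: 'writes' -> NEW (unique so far: 12)
Unique types: ('bear', 'bird', 'closed', 'cold', 'desert', 'key', 'that', 'the', 'tree', 'under', 'warm', 'writes')
Vocabulary size: 12

12


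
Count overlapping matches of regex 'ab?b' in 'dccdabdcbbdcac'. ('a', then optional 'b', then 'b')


Pattern: ab?b means 'a', then optional 'b', then 'b'.
Scanning 'dccdabdcbbdcac' position-by-position:
  Pos 0: window 'dcc' -> no
  Pos 1: window 'ccd' -> no
  Pos 2: window 'cda' -> no
  Pos 3: window 'dab' -> no
  Pos 4: window 'abd' -> MATCH
  Pos 5: window 'bdc' -> no
  Pos 6: window 'dcb' -> no
  Pos 7: window 'cbb' -> no
  Pos 8: window 'bbd' -> no
  Pos 9: window 'bdc' -> no
  Pos 10: window 'dca' -> no
  Pos 11: window 'cac' -> no
  Pos 12: window 'ac' -> no
  Pos 13: window 'c' -> no
Total matches: 1

1


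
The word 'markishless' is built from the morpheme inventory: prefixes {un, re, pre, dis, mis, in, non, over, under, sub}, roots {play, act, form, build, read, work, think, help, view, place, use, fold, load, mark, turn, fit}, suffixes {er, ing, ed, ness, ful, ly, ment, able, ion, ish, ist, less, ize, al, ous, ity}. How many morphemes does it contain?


Segmenting 'markishless' against the inventory:
  'mark' -> root (morpheme 1)
  'ish' -> suffix (morpheme 2)
  'less' -> suffix (morpheme 3)
Total morphemes: 3

3


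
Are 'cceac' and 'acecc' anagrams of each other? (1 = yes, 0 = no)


Sort characters of 'cceac': 'accce'
Sort characters of 'acecc': 'accce'
Sorted forms match -> they ARE anagrams
Result: 1

1


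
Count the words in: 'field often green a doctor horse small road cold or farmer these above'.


Counting words by splitting on spaces:
  Word 1: 'field'
  Word 2: 'often'
  Word 3: 'green'
  Word 4: 'a'
  Word 5: 'doctor'
  Word 6: 'horse'
  Word 7: 'small'
  Word 8: 'road'
  Word 9: 'cold'
  Word 10: 'or'
  Word 11: 'farmer'
  Word 12: 'these'
  Word 13: 'above'
Total words: 13

13


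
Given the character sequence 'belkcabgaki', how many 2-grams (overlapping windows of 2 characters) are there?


String 'belkcabgaki' has length L = 11.
Number of overlapping n-grams = L - n + 1
Substituting: 11 - 2 + 1 = 10

10


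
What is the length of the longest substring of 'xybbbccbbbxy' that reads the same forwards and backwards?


Scanning 'xybbbccbbbxy' for palindromic substrings.
Substring at positions 2-9: 'bbbccbbb'.
Check: reverse('bbbccbbb') = 'bbbccbbb' -> palindrome confirmed.
Neighbouring characters ('y' / 'x') break symmetry, so it cannot extend further.
No longer palindromic substring exists; longest length = 8

8


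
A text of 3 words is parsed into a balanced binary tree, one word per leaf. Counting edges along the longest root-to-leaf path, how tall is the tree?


In a balanced binary tree with n leaves the deepest leaf is ceil(log2(n)) edges below the root.
log2(3) = 1.5850
ceil(1.5850) = 2
height (edges) = 2

2


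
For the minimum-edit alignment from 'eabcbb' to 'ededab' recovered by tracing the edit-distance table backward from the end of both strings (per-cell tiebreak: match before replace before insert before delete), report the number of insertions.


Edit distance = 4. Backtracking from cell (6, 6) with preference match > replace > insert > delete,
then listing the resulting alignment 'eabcbb' -> 'ededab' left to right:
  Step 1: keep 'e'
  Step 2: replace a->d
  Step 3: replace b->e
  Step 4: replace c->d
  Step 5: replace b->a
  Step 6: keep 'b'
Total insertions: 0

0


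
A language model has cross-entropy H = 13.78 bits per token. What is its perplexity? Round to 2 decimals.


Perplexity formula: PP = 2^H
H = 13.78
PP = 2^13.78
Decompose: 2^13.78 = 2^13 * 2^0.78
2^13 = 8192, 2^0.78 ~ 1.7171309
PP ~ 8192 * 1.7171309 = 14066.7363328
Rounded to 2 decimals: 14066.74

14066.74


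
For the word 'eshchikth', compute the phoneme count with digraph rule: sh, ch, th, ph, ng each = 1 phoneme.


Parsing 'eshchikth' greedily, digraphs first:
  'e' -> vowel phoneme (phonemes so far: 1)
  'sh' -> digraph (1 consonant phoneme) (phonemes so far: 2)
  'ch' -> digraph (1 consonant phoneme) (phonemes so far: 3)
  'i' -> vowel phoneme (phonemes so far: 4)
  'k' -> consonant phoneme (phonemes so far: 5)
  'th' -> digraph (1 consonant phoneme) (phonemes so far: 6)
Total phonemes: 6

6


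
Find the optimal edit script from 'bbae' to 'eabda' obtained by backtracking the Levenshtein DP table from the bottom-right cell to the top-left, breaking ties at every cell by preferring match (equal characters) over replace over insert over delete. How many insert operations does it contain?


Edit distance = 4. Backtracking from cell (4, 5) with preference match > replace > insert > delete,
then listing the resulting alignment 'bbae' -> 'eabda' left to right:
  Step 1: insert 'e' [insertion #1]
  Step 2: replace b->a
  Step 3: keep 'b'
  Step 4: replace a->d
  Step 5: replace e->a
Total insertions: 1

1


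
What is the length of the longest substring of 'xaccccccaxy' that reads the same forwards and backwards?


Scanning 'xaccccccaxy' for palindromic substrings.
Substring at positions 0-9: 'xaccccccax'.
Check: reverse('xaccccccax') = 'xaccccccax' -> palindrome confirmed.
Neighbouring characters ('-' / 'y') break symmetry, so it cannot extend further.
No longer palindromic substring exists; longest length = 10

10


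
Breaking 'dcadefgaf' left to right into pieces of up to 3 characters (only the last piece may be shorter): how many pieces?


'dcadefgaf' has 9 characters.
Chunking with max size 3:
  Chunk 1: 'dca' (positions 0-2)
  Chunk 2: 'def' (positions 3-5)
  Chunk 3: 'gaf' (positions 6-8)
Total chunks: ceil(9 / 3) = 3

3


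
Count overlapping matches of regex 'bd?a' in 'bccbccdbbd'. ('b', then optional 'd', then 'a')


Pattern: bd?a means 'b', then optional 'd', then 'a'.
Scanning 'bccbccdbbd' position-by-position:
  Pos 0: window 'bcc' -> no
  Pos 1: window 'ccb' -> no
  Pos 2: window 'cbc' -> no
  Pos 3: window 'bcc' -> no
  Pos 4: window 'ccd' -> no
  Pos 5: window 'cdb' -> no
  Pos 6: window 'dbb' -> no
  Pos 7: window 'bbd' -> no
  Pos 8: window 'bd' -> no
  Pos 9: window 'd' -> no
Total matches: 0

0


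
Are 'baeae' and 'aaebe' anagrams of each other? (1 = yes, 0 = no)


Sort characters of 'baeae': 'aabee'
Sort characters of 'aaebe': 'aabee'
Sorted forms match -> they ARE anagrams
Result: 1

1


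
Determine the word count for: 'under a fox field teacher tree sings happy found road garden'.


Counting words by splitting on spaces:
  Word 1: 'under'
  Word 2: 'a'
  Word 3: 'fox'
  Word 4: 'field'
  Word 5: 'teacher'
  Word 6: 'tree'
  Word 7: 'sings'
  Word 8: 'happy'
  Word 9: 'found'
  Word 10: 'road'
  Word 11: 'garden'
Total words: 11

11


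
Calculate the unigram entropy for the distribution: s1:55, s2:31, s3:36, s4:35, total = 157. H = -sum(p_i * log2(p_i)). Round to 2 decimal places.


Computing entropy H = -sum(p_i * log2(p_i)):
  s1: p = 55/157 = 0.3503, -p*log2(p) = 0.5301
  s2: p = 31/157 = 0.1975, -p*log2(p) = 0.4621
  s3: p = 36/157 = 0.2293, -p*log2(p) = 0.4872
  s4: p = 35/157 = 0.2229, -p*log2(p) = 0.4827
H = sum of terms = 1.9621
Rounded to 2 decimals: 1.96

1.96


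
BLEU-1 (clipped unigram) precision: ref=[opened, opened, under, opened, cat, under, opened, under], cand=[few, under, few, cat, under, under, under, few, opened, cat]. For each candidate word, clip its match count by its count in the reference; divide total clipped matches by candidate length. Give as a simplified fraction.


Reference word counts: {'cat': 1, 'opened': 4, 'under': 3}
Checking each candidate word (with clipping):
  'few' -> not in reference -> no match (matches: 0)
  'under' -> in reference (ref count 3, used 1/3) -> match (matches: 1)
  'few' -> not in reference -> no match (matches: 1)
  'cat' -> in reference (ref count 1, used 1/1) -> match (matches: 2)
  'under' -> in reference (ref count 3, used 2/3) -> match (matches: 3)
  'under' -> in reference (ref count 3, used 3/3) -> match (matches: 4)
  'under' -> ref count 3 already used up (3/3) -> clipped, no match (matches: 4)
  'few' -> not in reference -> no match (matches: 4)
  'opened' -> in reference (ref count 4, used 1/4) -> match (matches: 5)
  'cat' -> ref count 1 already used up (1/1) -> clipped, no match (matches: 5)
Clipped matches: 5, Candidate length: 10
Precision = 5/10 = 1/2

1/2


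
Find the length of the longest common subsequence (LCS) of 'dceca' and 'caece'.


DP table for LCS of 'dceca' and 'caece':
       c  a  e  c  e
    0  0  0  0  0  0
  d 0  0  0  0  0  0
  c 0  1  1  1  1  1
  e 0  1  1  2  2  2
  c 0  1  1  2  3  3
  a 0  1  2  2  3  3
LCS: 'cec'
LCS length = 3

3


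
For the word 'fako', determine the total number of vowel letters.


Scanning each character of 'fako':
  Position 1: 'f' -> consonant (running count: 0)
  Position 2: 'a' -> vowel (running count: 1)
  Position 3: 'k' -> consonant (running count: 1)
  Position 4: 'o' -> vowel (running count: 2)
Total vowels: 2

2


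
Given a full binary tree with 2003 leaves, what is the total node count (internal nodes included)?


Leaf nodes (terminals): 2003
Internal nodes = n - 1 = 2003 - 1 = 2002
Total = leaves + internal = 2003 + 2002 = 4005

4005


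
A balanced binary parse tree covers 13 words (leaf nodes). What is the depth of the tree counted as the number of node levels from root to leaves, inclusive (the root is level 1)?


In a balanced binary tree with n leaves the deepest leaf is ceil(log2(n)) edges below the root,
so counting node levels inclusive of root and leaves gives ceil(log2(n)) + 1 levels.
log2(13) = 3.7004
ceil(3.7004) = 4
levels = 4 + 1 = 5

5


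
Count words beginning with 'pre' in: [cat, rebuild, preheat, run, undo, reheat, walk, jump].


Checking each word for prefix 'pre':
  'cat' -> no (count: 0)
  'rebuild' -> no (count: 0)
  'preheat' -> YES, starts with 'pre' (count: 1)
  'run' -> no (count: 1)
  'undo' -> no (count: 1)
  'reheat' -> no (count: 1)
  'walk' -> no (count: 1)
  'jump' -> no (count: 1)
Total with prefix 'pre': 1

1


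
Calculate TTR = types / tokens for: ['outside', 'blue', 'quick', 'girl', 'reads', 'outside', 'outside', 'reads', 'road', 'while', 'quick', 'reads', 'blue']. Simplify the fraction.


Tokens: 13
Unique types: ('blue', 'girl', 'outside', 'quick', 'reads', 'road', 'while') = 7
TTR = 7/13
Already in lowest terms.

7/13


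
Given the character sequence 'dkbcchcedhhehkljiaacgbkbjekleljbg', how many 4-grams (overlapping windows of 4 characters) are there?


String 'dkbcchcedhhehkljiaacgbkbjekleljbg' has length L = 33.
Number of overlapping n-grams = L - n + 1
Substituting: 33 - 4 + 1 = 30

30


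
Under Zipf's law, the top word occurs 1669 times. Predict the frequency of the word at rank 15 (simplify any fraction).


Zipf's law: freq(rank) = f1 / rank
f1 = 1669, rank = 15
freq = 1669 / 15
GCD(1669, 15) = 1
Simplified: 1669/15

1669/15


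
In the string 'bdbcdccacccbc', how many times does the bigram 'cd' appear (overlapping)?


Scanning 'bdbcdccacccbc' for bigram 'cd':
  Position 0: 'bd' -> no
  Position 1: 'db' -> no
  Position 2: 'bc' -> no
  Position 3: 'cd' -> MATCH
  Position 4: 'dc' -> no
  Position 5: 'cc' -> no
  Position 6: 'ca' -> no
  Position 7: 'ac' -> no
  Position 8: 'cc' -> no
  Position 9: 'cc' -> no
  Position 10: 'cb' -> no
  Position 11: 'bc' -> no
Total matches: 1

1


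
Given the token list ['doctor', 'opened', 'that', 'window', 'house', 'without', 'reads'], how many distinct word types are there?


Listing all tokens and tracking unique types:
  Token 1: 'doctor' -> NEW (unique so far: 1)
  Token 2: 'opened' -> NEW (unique so far: 2)
  Token 3: 'that' -> NEW (unique so far: 3)
  Token 4: 'window' -> NEW (unique so far: 4)
  Token 5: 'house' -> NEW (unique so far: 5)
  Token 6: 'without' -> NEW (unique so far: 6)
  Token 7: 'reads' -> NEW (unique so far: 7)
Unique types: ('doctor', 'house', 'opened', 'reads', 'that', 'window', 'without')
Vocabulary size: 7

7


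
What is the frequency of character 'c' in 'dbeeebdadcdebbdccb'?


Scanning 'dbeeebdadcdebbdccb' for 'c':
  Position 9: 'c' -> MATCH (count: 1)
  Position 15: 'c' -> MATCH (count: 2)
  Position 16: 'c' -> MATCH (count: 3)
Total occurrences of 'c': 3

3


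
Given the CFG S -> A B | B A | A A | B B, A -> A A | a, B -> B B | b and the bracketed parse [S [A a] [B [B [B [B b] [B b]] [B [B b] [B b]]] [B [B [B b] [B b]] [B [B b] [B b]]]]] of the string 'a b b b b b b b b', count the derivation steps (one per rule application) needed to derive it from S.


Every bracketed nonterminal node [X ...] in the tree is produced by exactly one rule application.
Reading the tree off as a leftmost derivation:
  Step 1: S  =>  A B   (applied S -> A B)
  Step 2: A B  =>  a B   (applied A -> a)
  Step 3: a B  =>  a B B   (applied B -> B B)
  Step 4: a B B  =>  a B B B   (applied B -> B B)
  Step 5: a B B B  =>  a B B B B   (applied B -> B B)
  Step 6: a B B B B  =>  a b B B B   (applied B -> b)
  Step 7: a b B B B  =>  a b b B B   (applied B -> b)
  Step 8: a b b B B  =>  a b b B B B   (applied B -> B B)
  Step 9: a b b B B B  =>  a b b b B B   (applied B -> b)
  Step 10: a b b b B B  =>  a b b b b B   (applied B -> b)
  Step 11: a b b b b B  =>  a b b b b B B   (applied B -> B B)
  Step 12: a b b b b B B  =>  a b b b b B B B   (applied B -> B B)
  Step 13: a b b b b B B B  =>  a b b b b b B B   (applied B -> b)
  Step 14: a b b b b b B B  =>  a b b b b b b B   (applied B -> b)
  Step 15: a b b b b b b B  =>  a b b b b b b B B   (applied B -> B B)
  Step 16: a b b b b b b B B  =>  a b b b b b b b B   (applied B -> b)
  Step 17: a b b b b b b b B  =>  a b b b b b b b b   (applied B -> b)
Final yield: a b b b b b b b b
Total rewrite steps: 17

17


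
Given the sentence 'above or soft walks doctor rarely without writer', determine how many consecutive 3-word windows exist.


Word trigrams from [8] words:
  Trigram 1: (above or soft)
  Trigram 2: (or soft walks)
  Trigram 3: (soft walks doctor)
  Trigram 4: (walks doctor rarely)
  Trigram 5: (doctor rarely without)
  Trigram 6: (rarely without writer)
Total word trigrams: 8 - 2 = 6

6


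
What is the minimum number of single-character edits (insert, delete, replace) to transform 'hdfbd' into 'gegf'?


Building DP table for s1='hdfbd' (len 5) and s2='gegf' (len 4):
       g  e  g  f
    0  1  2  3  4
  h 1  1  2  3  4
  d 2  2  2  3  4
  f 3  3  3  3  3
  b 4  4  4  4  4
  d 5  5  5  5  5
Edit distance = dp[5][4] = 5

5


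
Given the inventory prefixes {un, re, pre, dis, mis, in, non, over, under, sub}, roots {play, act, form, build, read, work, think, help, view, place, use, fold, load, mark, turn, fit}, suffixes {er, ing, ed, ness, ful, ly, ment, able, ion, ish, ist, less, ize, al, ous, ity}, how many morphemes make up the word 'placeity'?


Segmenting 'placeity' against the inventory:
  'place' -> root (morpheme 1)
  'ity' -> suffix (morpheme 2)
Total morphemes: 2

2


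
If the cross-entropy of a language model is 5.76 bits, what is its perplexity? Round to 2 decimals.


Perplexity formula: PP = 2^H
H = 5.76
PP = 2^5.76
Decompose: 2^5.76 = 2^5 * 2^0.76
2^5 = 32, 2^0.76 ~ 1.6934906
PP ~ 32 * 1.6934906 = 54.1916992
Rounded to 2 decimals: 54.19

54.19


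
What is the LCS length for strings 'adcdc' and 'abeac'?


DP table for LCS of 'adcdc' and 'abeac':
       a  b  e  a  c
    0  0  0  0  0  0
  a 0  1  1  1  1  1
  d 0  1  1  1  1  1
  c 0  1  1  1  1  2
  d 0  1  1  1  1  2
  c 0  1  1  1  1  2
LCS: 'ac'
LCS length = 2

2


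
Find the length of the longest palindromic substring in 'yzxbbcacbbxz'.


Scanning 'yzxbbcacbbxz' for palindromic substrings.
Substring at positions 1-11: 'zxbbcacbbxz'.
Check: reverse('zxbbcacbbxz') = 'zxbbcacbbxz' -> palindrome confirmed.
Neighbouring characters ('y' / '-') break symmetry, so it cannot extend further.
No longer palindromic substring exists; longest length = 11

11


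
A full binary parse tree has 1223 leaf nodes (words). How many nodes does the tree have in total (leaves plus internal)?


Leaf nodes (terminals): 1223
Internal nodes = n - 1 = 1223 - 1 = 1222
Total = leaves + internal = 1223 + 1222 = 2445

2445


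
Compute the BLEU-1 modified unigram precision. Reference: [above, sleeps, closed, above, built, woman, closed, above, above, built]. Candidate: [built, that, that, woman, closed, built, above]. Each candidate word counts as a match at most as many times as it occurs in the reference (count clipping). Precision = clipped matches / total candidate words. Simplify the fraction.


Reference word counts: {'above': 4, 'built': 2, 'closed': 2, 'sleeps': 1, 'woman': 1}
Checking each candidate word (with clipping):
  'built' -> in reference (ref count 2, used 1/2) -> match (matches: 1)
  'that' -> not in reference -> no match (matches: 1)
  'that' -> not in reference -> no match (matches: 1)
  'woman' -> in reference (ref count 1, used 1/1) -> match (matches: 2)
  'closed' -> in reference (ref count 2, used 1/2) -> match (matches: 3)
  'built' -> in reference (ref count 2, used 2/2) -> match (matches: 4)
  'above' -> in reference (ref count 4, used 1/4) -> match (matches: 5)
Clipped matches: 5, Candidate length: 7
Precision = 5/7

5/7


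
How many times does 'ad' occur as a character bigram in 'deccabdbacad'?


Scanning 'deccabdbacad' for bigram 'ad':
  Position 0: 'de' -> no
  Position 1: 'ec' -> no
  Position 2: 'cc' -> no
  Position 3: 'ca' -> no
  Position 4: 'ab' -> no
  Position 5: 'bd' -> no
  Position 6: 'db' -> no
  Position 7: 'ba' -> no
  Position 8: 'ac' -> no
  Position 9: 'ca' -> no
  Position 10: 'ad' -> MATCH
Total matches: 1

1
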